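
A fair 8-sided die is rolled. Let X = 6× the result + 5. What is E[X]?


E[die] = (1+8)/2 = 9/2
E[X] = 6×9/2 + 5 = 32

E[X] = 32


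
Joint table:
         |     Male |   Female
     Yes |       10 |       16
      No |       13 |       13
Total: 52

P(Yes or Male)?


P(Yes∨Male) = P(Yes) + P(Male) - P(Yes∧Male)
= (26 + 23 - 10)/52 = 39/52 = 3/4

P = 3/4 ≈ 75.00%


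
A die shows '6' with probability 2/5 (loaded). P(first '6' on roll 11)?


Geometric: P(X=11) = (1-p)^(k-1)×p = (3/5)^10×2/5 = 118098/48828125

P(X=11) = 118098/48828125 ≈ 0.24%


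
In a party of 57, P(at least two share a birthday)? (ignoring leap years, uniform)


P(all different) = Π(365-i)/365 for i=0..56
= 0.009878
P(match) = 1 - 0.009878 = 0.990122

P ≈ 0.9901 ≈ 99.01%


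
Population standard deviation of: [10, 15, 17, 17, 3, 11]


Mean = 73/6
  (10-73/6)²=169/36
  (15-73/6)²=289/36
  (17-73/6)²=841/36
  (17-73/6)²=841/36
  (3-73/6)²=3025/36
  (11-73/6)²=49/36
Σ(x-μ)² = 869/6
σ² = (869/6)/6 = 869/36

σ = √(869/36) ≈ 4.9131


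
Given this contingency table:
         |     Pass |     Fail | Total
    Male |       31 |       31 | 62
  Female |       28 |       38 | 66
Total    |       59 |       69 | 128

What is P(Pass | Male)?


P(Pass | Male) = 31/(31+31) = 31/62 = 1/2

P(Pass|Male) = 1/2 ≈ 50.00%


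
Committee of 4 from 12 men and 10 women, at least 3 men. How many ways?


Count by #men:
  3M,1W: C(12,3)×C(10,1)=2200
  4M,0W: C(12,4)×C(10,0)=495
Total = 2695

2695


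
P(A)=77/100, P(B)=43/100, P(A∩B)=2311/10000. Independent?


P(A)×P(B) = 3311/10000
P(A∩B) = 2311/10000
Not equal → NOT independent

No, not independent


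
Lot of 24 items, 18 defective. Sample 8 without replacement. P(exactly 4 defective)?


Hypergeometric: C(18,4)×C(6,4)/C(24,8)
= 3060×15/735471 = 300/4807

P(X=4) = 300/4807 ≈ 6.24%


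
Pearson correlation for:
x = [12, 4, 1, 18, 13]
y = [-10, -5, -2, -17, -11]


n=5, Σx=48, Σy=-45, Σxy=-591, Σx²=654, Σy²=539
r = (5×(-591) - 48×(-45))/√((5×654 - 48²)(5×539 - (-45)²))
= -795/√(966×670) = -795/√647220 ≈ -795/804.4998 ≈ -0.9882

r ≈ -0.9882


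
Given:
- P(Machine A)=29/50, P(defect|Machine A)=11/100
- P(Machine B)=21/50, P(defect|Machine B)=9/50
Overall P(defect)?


P(B) = Σ P(B|Aᵢ)×P(Aᵢ)
  11/100×29/50 = 319/5000
  9/50×21/50 = 189/2500
Sum = 697/5000

P(defect) = 697/5000 ≈ 13.94%


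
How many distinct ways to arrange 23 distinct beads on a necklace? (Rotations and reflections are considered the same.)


Free circular arrangements: rotations and reflections both identified.
(n-1)!/2 = 22!/2 = 1124000727777607680000/2 = 562000363888803840000

562000363888803840000


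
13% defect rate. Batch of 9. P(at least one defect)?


P(all good) = (87/100)^9 = 285544154243029527/1000000000000000000
P(≥1 defect) = 714455845756970473/1000000000000000000

P = 714455845756970473/1000000000000000000 ≈ 71.45%


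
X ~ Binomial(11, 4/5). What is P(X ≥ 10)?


P(X ≥ 10) = Σ P(X=i) for i=10..11
P(X=10) = 11534336/48828125
P(X=11) = 4194304/48828125
Sum = 3145728/9765625

P(X ≥ 10) = 3145728/9765625 ≈ 32.21%


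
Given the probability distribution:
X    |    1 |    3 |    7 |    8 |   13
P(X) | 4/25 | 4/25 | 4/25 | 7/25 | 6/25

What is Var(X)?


E[X] = 178/25
E[X²] = 1698/25
Var(X) = E[X²] - (E[X])² = 1698/25 - 31684/625 = 10766/625

Var(X) = 10766/625 ≈ 17.2256


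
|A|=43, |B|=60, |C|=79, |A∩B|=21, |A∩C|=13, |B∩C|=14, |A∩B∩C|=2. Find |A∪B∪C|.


|A∪B∪C| = 43+60+79-21-13-14+2 = 136

|A∪B∪C| = 136


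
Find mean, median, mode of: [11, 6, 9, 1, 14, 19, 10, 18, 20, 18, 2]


Sorted: [1, 2, 6, 9, 10, 11, 14, 18, 18, 19, 20]
Mean = 128/11
Median = 11
Freq: {11: 1, 6: 1, 9: 1, 1: 1, 14: 1, 19: 1, 10: 1, 18: 2, 20: 1, 2: 1}
Mode: [18]

Mean=128/11, Median=11, Mode=18


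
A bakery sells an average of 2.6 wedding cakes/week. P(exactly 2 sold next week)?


Poisson(λ=2.6): P(X=2) = e^(-λ)×λ^k/k!
= e^(-2.6) × 2.6^2 / 2!
≈ 0.07427357821 × 6.76 / 2 ≈ 0.251045

P(X=2) ≈ 0.251045 ≈ 25.10%


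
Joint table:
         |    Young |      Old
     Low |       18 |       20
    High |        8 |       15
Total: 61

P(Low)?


P(Low) = (18+20)/61 = 38/61

P(Low) = 38/61 ≈ 62.30%


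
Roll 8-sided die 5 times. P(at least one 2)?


P(no 2)^5 = (7/8)^5 = 16807/32768
P(≥1) = 1 - 16807/32768 = 15961/32768

P = 15961/32768 ≈ 48.71%


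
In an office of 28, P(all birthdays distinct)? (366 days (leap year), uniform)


P(all different) = Π(366-i)/366 for i=0..27
= (366/366)×(365/366)×...×(339/366)
= 0.346570

P ≈ 0.3466 ≈ 34.66%


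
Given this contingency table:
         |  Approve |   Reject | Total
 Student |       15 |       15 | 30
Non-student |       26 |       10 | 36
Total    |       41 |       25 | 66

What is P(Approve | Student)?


P(Approve | Student) = 15/(15+15) = 15/30 = 1/2

P(Approve|Student) = 1/2 ≈ 50.00%


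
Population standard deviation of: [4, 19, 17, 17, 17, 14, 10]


Mean = 98/7 = 14
  (4-14)²=100
  (19-14)²=25
  (17-14)²=9
  (17-14)²=9
  (17-14)²=9
  (14-14)²=0
  (10-14)²=16
Σ(x-μ)² = 168
σ² = 168/7 = 24

σ = √(24) ≈ 4.8990


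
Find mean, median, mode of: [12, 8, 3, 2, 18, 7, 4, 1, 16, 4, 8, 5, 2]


Sorted: [1, 2, 2, 3, 4, 4, 5, 7, 8, 8, 12, 16, 18]
Mean = 90/13
Median = 5
Freq: {12: 1, 8: 2, 3: 1, 2: 2, 18: 1, 7: 1, 4: 2, 1: 1, 16: 1, 5: 1}
Mode: [2, 4, 8]

Mean=90/13, Median=5, Mode=[2, 4, 8]


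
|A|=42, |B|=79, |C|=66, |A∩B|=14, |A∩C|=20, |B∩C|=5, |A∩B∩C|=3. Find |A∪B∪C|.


|A∪B∪C| = 42+79+66-14-20-5+3 = 151

|A∪B∪C| = 151


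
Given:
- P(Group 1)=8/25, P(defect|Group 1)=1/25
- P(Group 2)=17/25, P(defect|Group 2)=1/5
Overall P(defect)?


P(B) = Σ P(B|Aᵢ)×P(Aᵢ)
  1/25×8/25 = 8/625
  1/5×17/25 = 17/125
Sum = 93/625

P(defect) = 93/625 ≈ 14.88%


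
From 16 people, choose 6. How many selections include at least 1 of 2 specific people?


Complement: C(16,6) - C(14,6) = 8008 - 3003 = 5005

5005


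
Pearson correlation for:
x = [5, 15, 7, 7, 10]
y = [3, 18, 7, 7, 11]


n=5, Σx=44, Σy=46, Σxy=493, Σx²=448, Σy²=552
r = (5×493 - 44×46)/√((5×448 - 44²)(5×552 - 46²))
= 441/√(304×644) = 441/√195776 ≈ 441/442.4658 ≈ 0.9967

r ≈ 0.9967


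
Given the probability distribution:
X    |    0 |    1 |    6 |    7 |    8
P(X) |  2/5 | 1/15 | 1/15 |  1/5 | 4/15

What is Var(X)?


E[X] = 4
E[X²] = 88/3
Var(X) = E[X²] - (E[X])² = 88/3 - 16 = 40/3

Var(X) = 40/3 ≈ 13.3333


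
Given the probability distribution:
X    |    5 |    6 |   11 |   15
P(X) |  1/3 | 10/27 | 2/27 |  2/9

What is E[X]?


E[X] = Σ x·P(X=x)
= (5)×(1/3) + (6)×(10/27) + (11)×(2/27) + (15)×(2/9)
= 217/27

E[X] = 217/27


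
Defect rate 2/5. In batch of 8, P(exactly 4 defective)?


Binomial: P(X=4) = C(8,4)×p^4×(1-p)^4
= 70 × 16/625 × 81/625 = 18144/78125

P(X=4) = 18144/78125 ≈ 23.22%


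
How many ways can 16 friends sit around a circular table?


Circular arrangements of 16 distinct objects: fix one position to break rotational symmetry.
(n-1)! = 15! = 1307674368000

1307674368000


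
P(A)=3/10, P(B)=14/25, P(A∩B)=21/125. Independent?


P(A)×P(B) = 21/125
P(A∩B) = 21/125
Equal ✓ → Independent

Yes, independent


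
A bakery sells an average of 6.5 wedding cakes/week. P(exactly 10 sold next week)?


Poisson(λ=6.5): P(X=10) = e^(-λ)×λ^k/k!
= e^(-6.5) × 6.5^10 / 10!
≈ 0.001503439193 × 134627433.446 / 3628800 ≈ 0.055777

P(X=10) ≈ 0.055777 ≈ 5.58%


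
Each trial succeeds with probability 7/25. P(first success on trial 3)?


Geometric: P(X=3) = (1-p)^(k-1)×p = (18/25)^2×7/25 = 2268/15625

P(X=3) = 2268/15625 ≈ 14.52%


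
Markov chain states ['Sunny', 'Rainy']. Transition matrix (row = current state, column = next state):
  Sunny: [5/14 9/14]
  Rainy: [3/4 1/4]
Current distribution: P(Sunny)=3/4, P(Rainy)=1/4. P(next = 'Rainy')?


P(next=Rainy) = Σᵢ P(now=i)×P(i→Rainy)
= 3/4×9/14 + 1/4×1/4
= 27/56 + 1/16 = 61/112

P = 61/112 ≈ 0.5446


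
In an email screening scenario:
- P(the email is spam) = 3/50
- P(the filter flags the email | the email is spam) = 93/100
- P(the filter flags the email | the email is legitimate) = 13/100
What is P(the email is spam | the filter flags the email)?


Using Bayes' theorem:
P(A|B) = P(B|A)·P(A) / P(B)

P(the filter flags the email) = 93/100 × 3/50 + 13/100 × 47/50
= 279/5000 + 611/5000 = 89/500

P(the email is spam|the filter flags the email) = (279/5000) / (89/500) = 279/890

P(the email is spam|the filter flags the email) = 279/890 ≈ 31.35%


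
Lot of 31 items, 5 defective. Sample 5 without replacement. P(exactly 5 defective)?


Hypergeometric: C(5,5)×C(26,0)/C(31,5)
= 1×1/169911 = 1/169911

P(X=5) = 1/169911 ≈ 0.00%


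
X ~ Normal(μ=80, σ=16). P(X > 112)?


z = (112-80)/16 = 2.0
P(X > 112) = 1 - P(Z ≤ 2.0) = 1 - 0.9772 = 0.0228

P(X > 112) ≈ 0.0228


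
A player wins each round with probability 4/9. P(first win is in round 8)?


Geometric: P(X=8) = (1-p)^(k-1)×p = (5/9)^7×4/9 = 312500/43046721

P(X=8) = 312500/43046721 ≈ 0.73%


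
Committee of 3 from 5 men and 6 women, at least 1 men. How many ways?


Count by #men:
  1M,2W: C(5,1)×C(6,2)=75
  2M,1W: C(5,2)×C(6,1)=60
  3M,0W: C(5,3)×C(6,0)=10
Total = 145

145


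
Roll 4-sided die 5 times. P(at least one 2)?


P(no 2)^5 = (3/4)^5 = 243/1024
P(≥1) = 1 - 243/1024 = 781/1024

P = 781/1024 ≈ 76.27%


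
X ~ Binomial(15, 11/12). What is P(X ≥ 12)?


P(X ≥ 12) = Σ P(X=i) for i=12..15
P(X=12) = 1427984911408055/15407021574586368
P(X=13) = 1208294925037585/5135673858195456
P(X=14) = 1898749167916205/5135673858195456
P(X=15) = 4177248169415651/15407021574586368
Sum = 3731591339921269/3851755393646592

P(X ≥ 12) = 3731591339921269/3851755393646592 ≈ 96.88%


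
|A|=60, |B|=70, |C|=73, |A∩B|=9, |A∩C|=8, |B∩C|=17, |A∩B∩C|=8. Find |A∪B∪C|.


|A∪B∪C| = 60+70+73-9-8-17+8 = 177

|A∪B∪C| = 177


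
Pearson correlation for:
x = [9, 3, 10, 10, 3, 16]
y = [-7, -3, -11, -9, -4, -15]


n=6, Σx=51, Σy=-49, Σxy=-524, Σx²=555, Σy²=501
r = (6×(-524) - 51×(-49))/√((6×555 - 51²)(6×501 - (-49)²))
= -645/√(729×605) = -645/√441045 ≈ -645/664.1122 ≈ -0.9712

r ≈ -0.9712


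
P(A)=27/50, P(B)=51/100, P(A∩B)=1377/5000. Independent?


P(A)×P(B) = 1377/5000
P(A∩B) = 1377/5000
Equal ✓ → Independent

Yes, independent


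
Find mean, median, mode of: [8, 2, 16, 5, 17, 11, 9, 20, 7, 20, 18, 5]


Sorted: [2, 5, 5, 7, 8, 9, 11, 16, 17, 18, 20, 20]
Mean = 138/12 = 23/2
Median = 10
Freq: {8: 1, 2: 1, 16: 1, 5: 2, 17: 1, 11: 1, 9: 1, 20: 2, 7: 1, 18: 1}
Mode: [5, 20]

Mean=23/2, Median=10, Mode=[5, 20]


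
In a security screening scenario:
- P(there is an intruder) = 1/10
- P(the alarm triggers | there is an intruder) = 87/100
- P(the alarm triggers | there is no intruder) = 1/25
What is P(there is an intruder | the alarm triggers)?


Using Bayes' theorem:
P(A|B) = P(B|A)·P(A) / P(B)

P(the alarm triggers) = 87/100 × 1/10 + 1/25 × 9/10
= 87/1000 + 9/250 = 123/1000

P(there is an intruder|the alarm triggers) = (87/1000) / (123/1000) = 29/41

P(there is an intruder|the alarm triggers) = 29/41 ≈ 70.73%


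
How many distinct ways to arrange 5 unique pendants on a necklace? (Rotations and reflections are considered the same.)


Free circular arrangements: rotations and reflections both identified.
(n-1)!/2 = 4!/2 = 24/2 = 12

12


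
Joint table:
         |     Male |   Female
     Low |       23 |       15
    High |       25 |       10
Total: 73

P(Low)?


P(Low) = (23+15)/73 = 38/73

P(Low) = 38/73 ≈ 52.05%


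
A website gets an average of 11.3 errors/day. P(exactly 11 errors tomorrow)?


Poisson(λ=11.3): P(X=11) = e^(-λ)×λ^k/k!
= e^(-11.3) × 11.3^11 / 11!
≈ 1.237292426e-05 × 383586115061 / 39916800 ≈ 0.118899

P(X=11) ≈ 0.118899 ≈ 11.89%


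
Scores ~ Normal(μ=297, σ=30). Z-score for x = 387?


z = (x - μ)/σ = (387 - 297)/30 = 3.0

z = 3.0


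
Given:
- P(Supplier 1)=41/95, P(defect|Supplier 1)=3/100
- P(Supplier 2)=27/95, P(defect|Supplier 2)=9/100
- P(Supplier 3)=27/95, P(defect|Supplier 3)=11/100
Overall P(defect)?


P(B) = Σ P(B|Aᵢ)×P(Aᵢ)
  3/100×41/95 = 123/9500
  9/100×27/95 = 243/9500
  11/100×27/95 = 297/9500
Sum = 663/9500

P(defect) = 663/9500 ≈ 6.98%


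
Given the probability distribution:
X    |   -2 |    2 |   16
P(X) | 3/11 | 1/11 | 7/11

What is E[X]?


E[X] = Σ x·P(X=x)
= (-2)×(3/11) + (2)×(1/11) + (16)×(7/11)
= 108/11

E[X] = 108/11


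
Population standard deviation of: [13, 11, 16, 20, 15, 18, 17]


Mean = 110/7
  (13-110/7)²=361/49
  (11-110/7)²=1089/49
  (16-110/7)²=4/49
  (20-110/7)²=900/49
  (15-110/7)²=25/49
  (18-110/7)²=256/49
  (17-110/7)²=81/49
Σ(x-μ)² = 388/7
σ² = (388/7)/7 = 388/49

σ = √(388/49) ≈ 2.8140


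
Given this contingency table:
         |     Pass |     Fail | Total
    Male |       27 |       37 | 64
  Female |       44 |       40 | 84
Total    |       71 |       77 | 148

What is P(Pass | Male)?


P(Pass | Male) = 27/(27+37) = 27/64

P(Pass|Male) = 27/64 ≈ 42.19%


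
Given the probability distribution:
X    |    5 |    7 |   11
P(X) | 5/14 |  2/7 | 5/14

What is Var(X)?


E[X] = 54/7
E[X²] = 463/7
Var(X) = E[X²] - (E[X])² = 463/7 - 2916/49 = 325/49

Var(X) = 325/49 ≈ 6.6327


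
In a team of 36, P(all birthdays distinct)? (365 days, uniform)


P(all different) = Π(365-i)/365 for i=0..35
= (365/365)×(364/365)×...×(330/365)
= 0.167818

P ≈ 0.1678 ≈ 16.78%


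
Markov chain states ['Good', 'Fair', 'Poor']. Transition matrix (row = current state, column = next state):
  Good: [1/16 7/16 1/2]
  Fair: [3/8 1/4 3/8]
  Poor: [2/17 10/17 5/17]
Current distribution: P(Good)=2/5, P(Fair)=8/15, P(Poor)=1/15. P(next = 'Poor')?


P(next=Poor) = Σᵢ P(now=i)×P(i→Poor)
= 2/5×1/2 + 8/15×3/8 + 1/15×5/17
= 1/5 + 1/5 + 1/51 = 107/255

P = 107/255 ≈ 0.4196


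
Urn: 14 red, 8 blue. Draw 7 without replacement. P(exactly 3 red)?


Hypergeometric: C(14,3)×C(8,4)/C(22,7)
= 364×70/170544 = 3185/21318

P(X=3) = 3185/21318 ≈ 14.94%


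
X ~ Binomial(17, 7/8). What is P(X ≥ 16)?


P(X ≥ 16) = Σ P(X=i) for i=16..17
P(X=16) = 564959819683217/2251799813685248
P(X=17) = 232630513987207/2251799813685248
Sum = 99698791708803/281474976710656

P(X ≥ 16) = 99698791708803/281474976710656 ≈ 35.42%


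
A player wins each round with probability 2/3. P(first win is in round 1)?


Geometric: P(X=1) = (1-p)^(k-1)×p = (1/3)^0×2/3 = 2/3

P(X=1) = 2/3 ≈ 66.67%


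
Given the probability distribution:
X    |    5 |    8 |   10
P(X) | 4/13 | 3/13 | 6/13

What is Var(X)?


E[X] = 8
E[X²] = 892/13
Var(X) = E[X²] - (E[X])² = 892/13 - 64 = 60/13

Var(X) = 60/13 ≈ 4.6154


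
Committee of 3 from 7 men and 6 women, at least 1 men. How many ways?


Count by #men:
  1M,2W: C(7,1)×C(6,2)=105
  2M,1W: C(7,2)×C(6,1)=126
  3M,0W: C(7,3)×C(6,0)=35
Total = 266

266


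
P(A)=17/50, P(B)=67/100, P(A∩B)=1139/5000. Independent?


P(A)×P(B) = 1139/5000
P(A∩B) = 1139/5000
Equal ✓ → Independent

Yes, independent


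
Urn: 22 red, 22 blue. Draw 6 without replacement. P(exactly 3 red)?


Hypergeometric: C(22,3)×C(22,3)/C(44,6)
= 1540×1540/7059052 = 7700/22919

P(X=3) = 7700/22919 ≈ 33.60%


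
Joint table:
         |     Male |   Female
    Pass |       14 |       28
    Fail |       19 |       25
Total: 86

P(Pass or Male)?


P(Pass∨Male) = P(Pass) + P(Male) - P(Pass∧Male)
= (42 + 33 - 14)/86 = 61/86

P = 61/86 ≈ 70.93%


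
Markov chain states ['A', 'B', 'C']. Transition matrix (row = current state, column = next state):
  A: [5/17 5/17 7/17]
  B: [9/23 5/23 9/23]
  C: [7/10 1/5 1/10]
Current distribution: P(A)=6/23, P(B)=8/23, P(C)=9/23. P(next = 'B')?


P(next=B) = Σᵢ P(now=i)×P(i→B)
= 6/23×5/17 + 8/23×5/23 + 9/23×1/5
= 30/391 + 40/529 + 9/115 = 10369/44965

P = 10369/44965 ≈ 0.2306


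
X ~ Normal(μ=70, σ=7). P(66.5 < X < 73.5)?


z₁=(66.5-70)/7=-0.5, z₂=(73.5-70)/7=0.5
P = Φ(0.5) - Φ(-0.5) = 0.691462 - 0.308538 = 0.382924 ≈ 0.3829

P(66.5 < X < 73.5) ≈ 0.3829


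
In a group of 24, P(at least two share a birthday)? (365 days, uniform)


P(all different) = Π(365-i)/365 for i=0..23
= 0.461656
P(match) = 1 - 0.461656 = 0.538344

P ≈ 0.5383 ≈ 53.83%


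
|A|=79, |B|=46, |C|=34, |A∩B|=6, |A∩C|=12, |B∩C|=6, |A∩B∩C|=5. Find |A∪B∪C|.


|A∪B∪C| = 79+46+34-6-12-6+5 = 140

|A∪B∪C| = 140


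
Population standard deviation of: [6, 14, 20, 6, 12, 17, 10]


Mean = 85/7
  (6-85/7)²=1849/49
  (14-85/7)²=169/49
  (20-85/7)²=3025/49
  (6-85/7)²=1849/49
  (12-85/7)²=1/49
  (17-85/7)²=1156/49
  (10-85/7)²=225/49
Σ(x-μ)² = 1182/7
σ² = (1182/7)/7 = 1182/49

σ = √(1182/49) ≈ 4.9115


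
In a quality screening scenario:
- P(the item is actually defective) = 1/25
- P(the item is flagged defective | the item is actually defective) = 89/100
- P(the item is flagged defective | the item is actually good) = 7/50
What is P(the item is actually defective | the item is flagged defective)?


Using Bayes' theorem:
P(A|B) = P(B|A)·P(A) / P(B)

P(the item is flagged defective) = 89/100 × 1/25 + 7/50 × 24/25
= 89/2500 + 84/625 = 17/100

P(the item is actually defective|the item is flagged defective) = (89/2500) / (17/100) = 89/425

P(the item is actually defective|the item is flagged defective) = 89/425 ≈ 20.94%


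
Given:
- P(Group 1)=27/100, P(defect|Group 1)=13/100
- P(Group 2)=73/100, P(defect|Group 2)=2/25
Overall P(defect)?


P(B) = Σ P(B|Aᵢ)×P(Aᵢ)
  13/100×27/100 = 351/10000
  2/25×73/100 = 73/1250
Sum = 187/2000

P(defect) = 187/2000 ≈ 9.35%


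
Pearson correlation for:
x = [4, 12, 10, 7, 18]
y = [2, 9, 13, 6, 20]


n=5, Σx=51, Σy=50, Σxy=648, Σx²=633, Σy²=690
r = (5×648 - 51×50)/√((5×633 - 51²)(5×690 - 50²))
= 690/√(564×950) = 690/√535800 ≈ 690/731.9836 ≈ 0.9426

r ≈ 0.9426


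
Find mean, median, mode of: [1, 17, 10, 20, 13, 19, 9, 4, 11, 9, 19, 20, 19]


Sorted: [1, 4, 9, 9, 10, 11, 13, 17, 19, 19, 19, 20, 20]
Mean = 171/13
Median = 13
Freq: {1: 1, 17: 1, 10: 1, 20: 2, 13: 1, 19: 3, 9: 2, 4: 1, 11: 1}
Mode: [19]

Mean=171/13, Median=13, Mode=19


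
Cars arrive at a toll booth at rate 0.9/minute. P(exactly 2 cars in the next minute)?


Poisson(λ=0.9): P(X=2) = e^(-λ)×λ^k/k!
= e^(-0.9) × 0.9^2 / 2!
≈ 0.4065696597 × 0.81 / 2 ≈ 0.164661

P(X=2) ≈ 0.164661 ≈ 16.47%


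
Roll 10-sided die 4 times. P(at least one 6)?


P(no 6)^4 = (9/10)^4 = 6561/10000
P(≥1) = 1 - 6561/10000 = 3439/10000

P = 3439/10000 ≈ 34.39%


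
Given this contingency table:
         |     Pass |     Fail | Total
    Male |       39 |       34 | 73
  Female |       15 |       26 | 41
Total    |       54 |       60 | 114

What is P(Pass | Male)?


P(Pass | Male) = 39/(39+34) = 39/73

P(Pass|Male) = 39/73 ≈ 53.42%


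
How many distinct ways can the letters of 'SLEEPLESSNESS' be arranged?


Letters: 13, freq: {'S': 5, 'L': 2, 'E': 4, 'P': 1, 'N': 1}
13!/(5!×2!×4!×1!×1!) = 6227020800/5760 = 1081080

1081080


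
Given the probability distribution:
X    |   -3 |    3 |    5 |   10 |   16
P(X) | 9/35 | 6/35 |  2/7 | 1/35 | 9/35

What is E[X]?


E[X] = Σ x·P(X=x)
= (-3)×(9/35) + (3)×(6/35) + (5)×(2/7) + (10)×(1/35) + (16)×(9/35)
= 39/7

E[X] = 39/7


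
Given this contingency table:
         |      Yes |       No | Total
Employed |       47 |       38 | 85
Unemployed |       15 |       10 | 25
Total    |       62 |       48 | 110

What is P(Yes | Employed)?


P(Yes | Employed) = 47/(47+38) = 47/85

P(Yes|Employed) = 47/85 ≈ 55.29%


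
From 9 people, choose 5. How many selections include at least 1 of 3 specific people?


Complement: C(9,5) - C(6,5) = 126 - 6 = 120

120


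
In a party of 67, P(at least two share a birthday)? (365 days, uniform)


P(all different) = Π(365-i)/365 for i=0..66
= 0.001560
P(match) = 1 - 0.001560 = 0.998440

P ≈ 0.9984 ≈ 99.84%


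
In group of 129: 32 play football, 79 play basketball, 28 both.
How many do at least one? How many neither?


|A∪B| = 32+79-28 = 83
Neither = 129-83 = 46

At least one: 83; Neither: 46


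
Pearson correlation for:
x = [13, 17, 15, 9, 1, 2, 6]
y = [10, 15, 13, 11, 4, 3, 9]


n=7, Σx=63, Σy=65, Σxy=743, Σx²=805, Σy²=721
r = (7×743 - 63×65)/√((7×805 - 63²)(7×721 - 65²))
= 1106/√(1666×822) = 1106/√1369452 ≈ 1106/1170.2359 ≈ 0.9451

r ≈ 0.9451


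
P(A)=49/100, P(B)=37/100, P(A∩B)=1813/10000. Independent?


P(A)×P(B) = 1813/10000
P(A∩B) = 1813/10000
Equal ✓ → Independent

Yes, independent


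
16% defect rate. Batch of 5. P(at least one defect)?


P(all good) = (21/25)^5 = 4084101/9765625
P(≥1 defect) = 5681524/9765625

P = 5681524/9765625 ≈ 58.18%


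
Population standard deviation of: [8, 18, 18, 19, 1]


Mean = 64/5
  (8-64/5)²=576/25
  (18-64/5)²=676/25
  (18-64/5)²=676/25
  (19-64/5)²=961/25
  (1-64/5)²=3481/25
Σ(x-μ)² = 1274/5
σ² = (1274/5)/5 = 1274/25

σ = √(1274/25) ≈ 7.1386


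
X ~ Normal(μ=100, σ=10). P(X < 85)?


z = (85-100)/10 = -1.5
P(Z < -1.5) = 0.0668

P(X < 85) ≈ 0.0668


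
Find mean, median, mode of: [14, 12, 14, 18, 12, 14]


Sorted: [12, 12, 14, 14, 14, 18]
Mean = 84/6 = 14
Median = 14
Freq: {14: 3, 12: 2, 18: 1}
Mode: [14]

Mean=14, Median=14, Mode=14


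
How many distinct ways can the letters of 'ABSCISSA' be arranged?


Letters: 8, freq: {'A': 2, 'B': 1, 'S': 3, 'C': 1, 'I': 1}
8!/(2!×1!×3!×1!×1!) = 40320/12 = 3360

3360


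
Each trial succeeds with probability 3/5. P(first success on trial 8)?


Geometric: P(X=8) = (1-p)^(k-1)×p = (2/5)^7×3/5 = 384/390625

P(X=8) = 384/390625 ≈ 0.10%


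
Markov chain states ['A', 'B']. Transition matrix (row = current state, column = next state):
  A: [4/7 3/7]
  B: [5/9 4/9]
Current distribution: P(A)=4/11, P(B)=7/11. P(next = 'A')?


P(next=A) = Σᵢ P(now=i)×P(i→A)
= 4/11×4/7 + 7/11×5/9
= 16/77 + 35/99 = 389/693

P = 389/693 ≈ 0.5613


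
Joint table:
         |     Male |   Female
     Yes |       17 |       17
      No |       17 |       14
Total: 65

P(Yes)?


P(Yes) = (17+17)/65 = 34/65

P(Yes) = 34/65 ≈ 52.31%


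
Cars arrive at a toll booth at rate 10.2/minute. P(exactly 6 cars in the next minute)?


Poisson(λ=10.2): P(X=6) = e^(-λ)×λ^k/k!
= e^(-10.2) × 10.2^6 / 6!
≈ 3.717031868e-05 × 1126162.41926 / 720 ≈ 0.058139

P(X=6) ≈ 0.058139 ≈ 5.81%


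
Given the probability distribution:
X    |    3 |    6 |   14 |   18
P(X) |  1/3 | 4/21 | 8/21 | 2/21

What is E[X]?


E[X] = Σ x·P(X=x)
= (3)×(1/3) + (6)×(4/21) + (14)×(8/21) + (18)×(2/21)
= 193/21

E[X] = 193/21


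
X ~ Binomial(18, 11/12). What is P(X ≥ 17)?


P(X ≥ 17) = Σ P(X=i) for i=17..18
P(X=17) = 505447028499293771/1479074071160291328
P(X=18) = 5559917313492231481/26623333280885243904
Sum = 14657963826479519359/26623333280885243904

P(X ≥ 17) = 14657963826479519359/26623333280885243904 ≈ 55.06%


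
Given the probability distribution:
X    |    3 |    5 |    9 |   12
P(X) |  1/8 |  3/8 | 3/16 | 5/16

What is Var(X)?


E[X] = 123/16
E[X²] = 1131/16
Var(X) = E[X²] - (E[X])² = 1131/16 - 15129/256 = 2967/256

Var(X) = 2967/256 ≈ 11.5898


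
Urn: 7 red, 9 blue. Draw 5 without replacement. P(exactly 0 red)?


Hypergeometric: C(7,0)×C(9,5)/C(16,5)
= 1×126/4368 = 3/104

P(X=0) = 3/104 ≈ 2.88%


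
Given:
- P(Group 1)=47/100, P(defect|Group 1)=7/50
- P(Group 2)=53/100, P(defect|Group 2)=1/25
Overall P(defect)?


P(B) = Σ P(B|Aᵢ)×P(Aᵢ)
  7/50×47/100 = 329/5000
  1/25×53/100 = 53/2500
Sum = 87/1000

P(defect) = 87/1000 ≈ 8.70%


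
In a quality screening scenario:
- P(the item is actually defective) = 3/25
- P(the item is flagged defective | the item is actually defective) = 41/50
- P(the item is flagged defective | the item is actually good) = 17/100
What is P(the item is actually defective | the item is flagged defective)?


Using Bayes' theorem:
P(A|B) = P(B|A)·P(A) / P(B)

P(the item is flagged defective) = 41/50 × 3/25 + 17/100 × 22/25
= 123/1250 + 187/1250 = 31/125

P(the item is actually defective|the item is flagged defective) = (123/1250) / (31/125) = 123/310

P(the item is actually defective|the item is flagged defective) = 123/310 ≈ 39.68%


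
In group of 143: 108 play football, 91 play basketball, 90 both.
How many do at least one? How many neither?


|A∪B| = 108+91-90 = 109
Neither = 143-109 = 34

At least one: 109; Neither: 34


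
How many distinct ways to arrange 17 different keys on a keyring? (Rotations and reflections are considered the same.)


Free circular arrangements: rotations and reflections both identified.
(n-1)!/2 = 16!/2 = 20922789888000/2 = 10461394944000

10461394944000


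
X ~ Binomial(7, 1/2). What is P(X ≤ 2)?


P(X ≤ 2) = Σ P(X=i) for i=0..2
P(X=0) = 1/128
P(X=1) = 7/128
P(X=2) = 21/128
Sum = 29/128

P(X ≤ 2) = 29/128 ≈ 22.66%


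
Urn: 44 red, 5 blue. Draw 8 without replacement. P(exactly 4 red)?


Hypergeometric: C(44,4)×C(5,4)/C(49,8)
= 135751×5/450978066 = 205/136206

P(X=4) = 205/136206 ≈ 0.15%


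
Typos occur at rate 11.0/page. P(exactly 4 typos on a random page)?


Poisson(λ=11.0): P(X=4) = e^(-λ)×λ^k/k!
= e^(-11.0) × 11.0^4 / 4!
≈ 1.670170079e-05 × 14641 / 24 ≈ 0.010189

P(X=4) ≈ 0.010189 ≈ 1.02%


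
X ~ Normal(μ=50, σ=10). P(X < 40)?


z = (40-50)/10 = -1.0
P(Z < -1.0) = 0.1587

P(X < 40) ≈ 0.1587


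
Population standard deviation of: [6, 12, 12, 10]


Mean = 40/4 = 10
  (6-10)²=16
  (12-10)²=4
  (12-10)²=4
  (10-10)²=0
Σ(x-μ)² = 24
σ² = 24/4 = 6

σ = √(6) ≈ 2.4495


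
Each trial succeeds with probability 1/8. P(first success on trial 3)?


Geometric: P(X=3) = (1-p)^(k-1)×p = (7/8)^2×1/8 = 49/512

P(X=3) = 49/512 ≈ 9.57%


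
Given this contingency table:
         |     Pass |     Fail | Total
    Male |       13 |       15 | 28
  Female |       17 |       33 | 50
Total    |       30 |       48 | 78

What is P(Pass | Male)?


P(Pass | Male) = 13/(13+15) = 13/28

P(Pass|Male) = 13/28 ≈ 46.43%


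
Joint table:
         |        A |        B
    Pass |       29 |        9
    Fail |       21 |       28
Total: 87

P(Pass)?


P(Pass) = (29+9)/87 = 38/87

P(Pass) = 38/87 ≈ 43.68%


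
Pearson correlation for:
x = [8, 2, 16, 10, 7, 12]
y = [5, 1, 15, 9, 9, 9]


n=6, Σx=55, Σy=48, Σxy=543, Σx²=617, Σy²=494
r = (6×543 - 55×48)/√((6×617 - 55²)(6×494 - 48²))
= 618/√(677×660) = 618/√446820 ≈ 618/668.4460 ≈ 0.9245

r ≈ 0.9245


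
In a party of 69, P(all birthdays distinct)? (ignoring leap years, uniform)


P(all different) = Π(365-i)/365 for i=0..68
= (365/365)×(364/365)×...×(297/365)
= 0.001036

P ≈ 0.0010 ≈ 0.10%


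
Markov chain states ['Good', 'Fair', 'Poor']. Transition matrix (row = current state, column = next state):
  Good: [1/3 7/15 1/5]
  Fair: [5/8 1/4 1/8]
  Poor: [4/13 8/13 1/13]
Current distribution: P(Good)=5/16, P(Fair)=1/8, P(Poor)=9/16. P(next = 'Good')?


P(next=Good) = Σᵢ P(now=i)×P(i→Good)
= 5/16×1/3 + 1/8×5/8 + 9/16×4/13
= 5/48 + 5/64 + 9/52 = 887/2496

P = 887/2496 ≈ 0.3554


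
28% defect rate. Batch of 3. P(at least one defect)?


P(all good) = (18/25)^3 = 5832/15625
P(≥1 defect) = 9793/15625

P = 9793/15625 ≈ 62.68%


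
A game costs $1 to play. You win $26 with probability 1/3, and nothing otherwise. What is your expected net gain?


E[gain] = (26-1)×1/3 + (-1)×2/3
= 25/3 - 2/3 = 23/3

Expected net gain = $23/3 ≈ $7.67


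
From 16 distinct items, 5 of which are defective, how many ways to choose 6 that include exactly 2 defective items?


Choose 2 of the 5 defective items and 4 of the other 11 items:
C(5,2)×C(11,4) = 10×330 = 3300

3300


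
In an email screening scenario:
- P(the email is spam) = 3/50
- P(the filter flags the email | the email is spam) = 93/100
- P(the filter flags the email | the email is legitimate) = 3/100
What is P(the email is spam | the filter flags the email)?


Using Bayes' theorem:
P(A|B) = P(B|A)·P(A) / P(B)

P(the filter flags the email) = 93/100 × 3/50 + 3/100 × 47/50
= 279/5000 + 141/5000 = 21/250

P(the email is spam|the filter flags the email) = (279/5000) / (21/250) = 93/140

P(the email is spam|the filter flags the email) = 93/140 ≈ 66.43%


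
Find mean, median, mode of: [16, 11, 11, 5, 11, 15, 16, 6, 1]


Sorted: [1, 5, 6, 11, 11, 11, 15, 16, 16]
Mean = 92/9
Median = 11
Freq: {16: 2, 11: 3, 5: 1, 15: 1, 6: 1, 1: 1}
Mode: [11]

Mean=92/9, Median=11, Mode=11


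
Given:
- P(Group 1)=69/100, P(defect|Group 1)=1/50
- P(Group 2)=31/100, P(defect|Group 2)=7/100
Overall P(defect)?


P(B) = Σ P(B|Aᵢ)×P(Aᵢ)
  1/50×69/100 = 69/5000
  7/100×31/100 = 217/10000
Sum = 71/2000

P(defect) = 71/2000 ≈ 3.55%


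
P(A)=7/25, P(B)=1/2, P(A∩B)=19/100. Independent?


P(A)×P(B) = 7/50
P(A∩B) = 19/100
Not equal → NOT independent

No, not independent


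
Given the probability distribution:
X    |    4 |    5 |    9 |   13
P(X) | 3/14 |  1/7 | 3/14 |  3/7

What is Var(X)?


E[X] = 127/14
E[X²] = 1355/14
Var(X) = E[X²] - (E[X])² = 1355/14 - 16129/196 = 2841/196

Var(X) = 2841/196 ≈ 14.4949


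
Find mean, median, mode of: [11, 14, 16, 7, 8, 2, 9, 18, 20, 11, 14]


Sorted: [2, 7, 8, 9, 11, 11, 14, 14, 16, 18, 20]
Mean = 130/11
Median = 11
Freq: {11: 2, 14: 2, 16: 1, 7: 1, 8: 1, 2: 1, 9: 1, 18: 1, 20: 1}
Mode: [11, 14]

Mean=130/11, Median=11, Mode=[11, 14]


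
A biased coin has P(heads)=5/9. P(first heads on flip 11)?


Geometric: P(X=11) = (1-p)^(k-1)×p = (4/9)^10×5/9 = 5242880/31381059609

P(X=11) = 5242880/31381059609 ≈ 0.02%


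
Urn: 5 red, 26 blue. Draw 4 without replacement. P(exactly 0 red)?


Hypergeometric: C(5,0)×C(26,4)/C(31,4)
= 1×14950/31465 = 2990/6293

P(X=0) = 2990/6293 ≈ 47.51%


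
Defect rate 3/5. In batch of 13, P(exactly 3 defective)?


Binomial: P(X=3) = C(13,3)×p^3×(1-p)^10
= 286 × 27/125 × 1024/9765625 = 7907328/1220703125

P(X=3) = 7907328/1220703125 ≈ 0.65%


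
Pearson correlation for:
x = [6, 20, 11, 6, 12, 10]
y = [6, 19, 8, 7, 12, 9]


n=6, Σx=65, Σy=61, Σxy=780, Σx²=837, Σy²=735
r = (6×780 - 65×61)/√((6×837 - 65²)(6×735 - 61²))
= 715/√(797×689) = 715/√549133 ≈ 715/741.0351 ≈ 0.9649

r ≈ 0.9649


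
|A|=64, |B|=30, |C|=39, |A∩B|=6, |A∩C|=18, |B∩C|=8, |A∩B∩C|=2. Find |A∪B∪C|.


|A∪B∪C| = 64+30+39-6-18-8+2 = 103

|A∪B∪C| = 103


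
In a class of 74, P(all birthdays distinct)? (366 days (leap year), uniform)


P(all different) = Π(366-i)/366 for i=0..73
= (366/366)×(365/366)×...×(293/366)
= 0.000360

P ≈ 0.0004 ≈ 0.04%


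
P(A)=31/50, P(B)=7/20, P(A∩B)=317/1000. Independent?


P(A)×P(B) = 217/1000
P(A∩B) = 317/1000
Not equal → NOT independent

No, not independent


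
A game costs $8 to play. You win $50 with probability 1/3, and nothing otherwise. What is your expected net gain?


E[gain] = (50-8)×1/3 + (-8)×2/3
= 14 - 16/3 = 26/3

Expected net gain = $26/3 ≈ $8.67


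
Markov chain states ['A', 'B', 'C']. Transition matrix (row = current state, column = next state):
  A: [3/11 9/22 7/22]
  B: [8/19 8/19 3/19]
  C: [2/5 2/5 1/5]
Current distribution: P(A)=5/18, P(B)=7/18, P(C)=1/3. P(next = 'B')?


P(next=B) = Σᵢ P(now=i)×P(i→B)
= 5/18×9/22 + 7/18×8/19 + 1/3×2/5
= 5/44 + 28/171 + 2/15 = 15451/37620

P = 15451/37620 ≈ 0.4107


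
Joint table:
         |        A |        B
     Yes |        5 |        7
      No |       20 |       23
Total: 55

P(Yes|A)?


P(Yes|A) = 5/(5+20) = 5/25 = 1/5

P = 1/5 ≈ 20.00%


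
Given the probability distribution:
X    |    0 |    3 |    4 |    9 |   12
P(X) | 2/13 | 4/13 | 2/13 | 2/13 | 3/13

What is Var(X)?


E[X] = 74/13
E[X²] = 662/13
Var(X) = E[X²] - (E[X])² = 662/13 - 5476/169 = 3130/169

Var(X) = 3130/169 ≈ 18.5207


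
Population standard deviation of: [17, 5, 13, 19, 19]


Mean = 73/5
  (17-73/5)²=144/25
  (5-73/5)²=2304/25
  (13-73/5)²=64/25
  (19-73/5)²=484/25
  (19-73/5)²=484/25
Σ(x-μ)² = 696/5
σ² = (696/5)/5 = 696/25

σ = √(696/25) ≈ 5.2764


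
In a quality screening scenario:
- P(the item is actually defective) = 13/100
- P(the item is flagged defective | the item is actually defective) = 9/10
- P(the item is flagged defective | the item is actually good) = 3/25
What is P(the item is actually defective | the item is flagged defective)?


Using Bayes' theorem:
P(A|B) = P(B|A)·P(A) / P(B)

P(the item is flagged defective) = 9/10 × 13/100 + 3/25 × 87/100
= 117/1000 + 261/2500 = 1107/5000

P(the item is actually defective|the item is flagged defective) = (117/1000) / (1107/5000) = 65/123

P(the item is actually defective|the item is flagged defective) = 65/123 ≈ 52.85%


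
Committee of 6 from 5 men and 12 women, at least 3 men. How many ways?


Count by #men:
  3M,3W: C(5,3)×C(12,3)=2200
  4M,2W: C(5,4)×C(12,2)=330
  5M,1W: C(5,5)×C(12,1)=12
Total = 2542

2542


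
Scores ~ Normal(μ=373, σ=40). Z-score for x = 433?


z = (x - μ)/σ = (433 - 373)/40 = 1.5

z = 1.5


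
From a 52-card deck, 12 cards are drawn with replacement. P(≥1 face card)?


P(not a face card) = 40/52 = 10/13
P(none in 12 draws) = (10/13)^12 = 1000000000000/23298085122481
P(≥1 face card) = 1 - 1000000000000/23298085122481 = 22298085122481/23298085122481

P = 22298085122481/23298085122481 ≈ 95.71%


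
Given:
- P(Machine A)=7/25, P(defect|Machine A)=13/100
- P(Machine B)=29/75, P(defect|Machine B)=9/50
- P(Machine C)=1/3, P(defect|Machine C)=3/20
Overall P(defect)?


P(B) = Σ P(B|Aᵢ)×P(Aᵢ)
  13/100×7/25 = 91/2500
  9/50×29/75 = 87/1250
  3/20×1/3 = 1/20
Sum = 39/250

P(defect) = 39/250 ≈ 15.60%


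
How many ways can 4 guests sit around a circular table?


Circular arrangements of 4 distinct objects: fix one position to break rotational symmetry.
(n-1)! = 3! = 6

6


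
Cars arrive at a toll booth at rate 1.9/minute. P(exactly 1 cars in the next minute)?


Poisson(λ=1.9): P(X=1) = e^(-λ)×λ^k/k!
= e^(-1.9) × 1.9^1 / 1!
≈ 0.1495686192 × 1.9 / 1 ≈ 0.284180

P(X=1) ≈ 0.284180 ≈ 28.42%


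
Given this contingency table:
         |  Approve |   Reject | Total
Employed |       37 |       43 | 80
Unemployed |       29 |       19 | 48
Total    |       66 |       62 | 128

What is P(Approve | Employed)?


P(Approve | Employed) = 37/(37+43) = 37/80

P(Approve|Employed) = 37/80 ≈ 46.25%


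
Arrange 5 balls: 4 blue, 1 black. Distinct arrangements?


5!/(4!×1!) = 5

5


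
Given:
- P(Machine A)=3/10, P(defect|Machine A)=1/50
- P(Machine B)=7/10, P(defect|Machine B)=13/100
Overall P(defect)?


P(B) = Σ P(B|Aᵢ)×P(Aᵢ)
  1/50×3/10 = 3/500
  13/100×7/10 = 91/1000
Sum = 97/1000

P(defect) = 97/1000 ≈ 9.70%


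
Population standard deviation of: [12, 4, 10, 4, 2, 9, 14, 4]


Mean = 59/8
  (12-59/8)²=1369/64
  (4-59/8)²=729/64
  (10-59/8)²=441/64
  (4-59/8)²=729/64
  (2-59/8)²=1849/64
  (9-59/8)²=169/64
  (14-59/8)²=2809/64
  (4-59/8)²=729/64
Σ(x-μ)² = 1103/8
σ² = (1103/8)/8 = 1103/64

σ = √(1103/64) ≈ 4.1514


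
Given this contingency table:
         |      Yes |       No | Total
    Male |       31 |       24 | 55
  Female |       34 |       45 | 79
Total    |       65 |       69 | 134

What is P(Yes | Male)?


P(Yes | Male) = 31/(31+24) = 31/55

P(Yes|Male) = 31/55 ≈ 56.36%


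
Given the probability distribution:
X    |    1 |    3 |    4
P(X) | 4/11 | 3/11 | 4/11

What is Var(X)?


E[X] = 29/11
E[X²] = 95/11
Var(X) = E[X²] - (E[X])² = 95/11 - 841/121 = 204/121

Var(X) = 204/121 ≈ 1.6860


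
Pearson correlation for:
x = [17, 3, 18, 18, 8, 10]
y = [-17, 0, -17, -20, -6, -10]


n=6, Σx=74, Σy=-70, Σxy=-1103, Σx²=1110, Σy²=1114
r = (6×(-1103) - 74×(-70))/√((6×1110 - 74²)(6×1114 - (-70)²))
= -1438/√(1184×1784) = -1438/√2112256 ≈ -1438/1453.3602 ≈ -0.9894

r ≈ -0.9894


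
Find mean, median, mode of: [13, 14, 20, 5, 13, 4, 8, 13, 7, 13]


Sorted: [4, 5, 7, 8, 13, 13, 13, 13, 14, 20]
Mean = 110/10 = 11
Median = 13
Freq: {13: 4, 14: 1, 20: 1, 5: 1, 4: 1, 8: 1, 7: 1}
Mode: [13]

Mean=11, Median=13, Mode=13


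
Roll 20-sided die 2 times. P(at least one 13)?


P(no 13)^2 = (19/20)^2 = 361/400
P(≥1) = 1 - 361/400 = 39/400

P = 39/400 ≈ 9.75%


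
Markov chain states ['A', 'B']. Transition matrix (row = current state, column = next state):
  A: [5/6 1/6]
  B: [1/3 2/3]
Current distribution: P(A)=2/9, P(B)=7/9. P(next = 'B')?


P(next=B) = Σᵢ P(now=i)×P(i→B)
= 2/9×1/6 + 7/9×2/3
= 1/27 + 14/27 = 5/9

P = 5/9 ≈ 0.5556


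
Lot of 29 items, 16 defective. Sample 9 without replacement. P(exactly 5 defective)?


Hypergeometric: C(16,5)×C(13,4)/C(29,9)
= 4368×715/10015005 = 208/667

P(X=5) = 208/667 ≈ 31.18%


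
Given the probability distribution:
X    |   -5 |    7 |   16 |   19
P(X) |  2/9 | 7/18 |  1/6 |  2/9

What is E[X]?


E[X] = Σ x·P(X=x)
= (-5)×(2/9) + (7)×(7/18) + (16)×(1/6) + (19)×(2/9)
= 17/2

E[X] = 17/2


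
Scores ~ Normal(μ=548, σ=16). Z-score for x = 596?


z = (x - μ)/σ = (596 - 548)/16 = 3.0

z = 3.0


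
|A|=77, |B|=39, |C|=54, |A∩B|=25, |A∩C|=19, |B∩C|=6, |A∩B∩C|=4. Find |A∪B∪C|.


|A∪B∪C| = 77+39+54-25-19-6+4 = 124

|A∪B∪C| = 124


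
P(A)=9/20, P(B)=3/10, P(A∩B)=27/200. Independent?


P(A)×P(B) = 27/200
P(A∩B) = 27/200
Equal ✓ → Independent

Yes, independent


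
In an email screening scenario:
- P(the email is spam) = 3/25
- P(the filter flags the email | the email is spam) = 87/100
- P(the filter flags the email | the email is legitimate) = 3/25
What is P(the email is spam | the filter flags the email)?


Using Bayes' theorem:
P(A|B) = P(B|A)·P(A) / P(B)

P(the filter flags the email) = 87/100 × 3/25 + 3/25 × 22/25
= 261/2500 + 66/625 = 21/100

P(the email is spam|the filter flags the email) = (261/2500) / (21/100) = 87/175

P(the email is spam|the filter flags the email) = 87/175 ≈ 49.71%


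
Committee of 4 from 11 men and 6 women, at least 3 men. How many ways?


Count by #men:
  3M,1W: C(11,3)×C(6,1)=990
  4M,0W: C(11,4)×C(6,0)=330
Total = 1320

1320


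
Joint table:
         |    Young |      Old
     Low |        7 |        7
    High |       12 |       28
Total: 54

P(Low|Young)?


P(Low|Young) = 7/(7+12) = 7/19

P = 7/19 ≈ 36.84%


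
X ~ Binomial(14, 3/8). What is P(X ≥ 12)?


P(X ≥ 12) = Σ P(X=i) for i=12..14
P(X=12) = 1209028275/4398046511104
P(X=13) = 55801305/2199023255552
P(X=14) = 4782969/4398046511104
Sum = 662706927/2199023255552

P(X ≥ 12) = 662706927/2199023255552 ≈ 0.03%


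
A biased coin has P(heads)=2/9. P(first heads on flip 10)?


Geometric: P(X=10) = (1-p)^(k-1)×p = (7/9)^9×2/9 = 80707214/3486784401

P(X=10) = 80707214/3486784401 ≈ 2.31%


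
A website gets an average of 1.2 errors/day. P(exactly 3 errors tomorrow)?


Poisson(λ=1.2): P(X=3) = e^(-λ)×λ^k/k!
= e^(-1.2) × 1.2^3 / 3!
≈ 0.3011942119 × 1.728 / 6 ≈ 0.086744

P(X=3) ≈ 0.086744 ≈ 8.67%


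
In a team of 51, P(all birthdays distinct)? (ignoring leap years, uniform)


P(all different) = Π(365-i)/365 for i=0..50
= (365/365)×(364/365)×...×(315/365)
= 0.025568

P ≈ 0.0256 ≈ 2.56%
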